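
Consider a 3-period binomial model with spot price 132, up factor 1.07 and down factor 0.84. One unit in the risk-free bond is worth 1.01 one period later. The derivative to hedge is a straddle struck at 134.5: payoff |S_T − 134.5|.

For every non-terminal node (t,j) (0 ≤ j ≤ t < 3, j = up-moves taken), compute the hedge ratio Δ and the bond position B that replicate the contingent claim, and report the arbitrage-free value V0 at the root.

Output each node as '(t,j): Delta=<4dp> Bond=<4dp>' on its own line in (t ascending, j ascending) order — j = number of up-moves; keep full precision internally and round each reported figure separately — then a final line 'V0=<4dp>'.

(0,0): Delta=-0.0402 Bond=25.1739
(1,0): Delta=-1.0000 Bond=131.8498
(1,1): Delta=0.2258 Bond=-12.1359
(2,0): Delta=-1.0000 Bond=133.1683
(2,1): Delta=-1.0000 Bond=133.1683
(2,2): Delta=0.5654 Bond=-63.5839
V0=19.8694

Since d<R<u, set p* = (R−d)/(u−d) = 0.7391; price each node as the discounted p*-expectation of its children.
Terminal values V(3,·): V(3,0)=56.2631, V(3,1)=34.8411, V(3,2)=7.5535, V(3,3)=27.2057
(2,0): S=93.1392. Δ = (V_up−V_dn)/(S_up−S_dn) = (34.8411−56.2631)/(99.6589−78.2369) = -1.0000. V = [p*·34.8411 + (1−p*)·56.2631]/1.01 = 40.0291. B = V − Δ·S = 133.1683.
(2,1): S=118.6416. Δ = (V_up−V_dn)/(S_up−S_dn) = (7.5535−34.8411)/(126.9465−99.6589) = -1.0000. V = [p*·7.5535 + (1−p*)·34.8411]/1.01 = 14.5267. B = V − Δ·S = 133.1683.
(2,2): S=151.1268. Δ = (V_up−V_dn)/(S_up−S_dn) = (27.2057−7.5535)/(161.7057−126.9465) = 0.5654. V = [p*·27.2057 + (1−p*)·7.5535]/1.01 = 21.8604. B = V − Δ·S = -63.5839.
(1,0): S=110.8800. Δ = (V_up−V_dn)/(S_up−S_dn) = (14.5267−40.0291)/(118.6416−93.1392) = -1.0000. V = [p*·14.5267 + (1−p*)·40.0291]/1.01 = 20.9698. B = V − Δ·S = 131.8498.
(1,1): S=141.2400. Δ = (V_up−V_dn)/(S_up−S_dn) = (21.8604−14.5267)/(151.1268−118.6416) = 0.2258. V = [p*·21.8604 + (1−p*)·14.5267]/1.01 = 19.7498. B = V − Δ·S = -12.1359.
(0,0): S=132.0000. Δ = (V_up−V_dn)/(S_up−S_dn) = (19.7498−20.9698)/(141.2400−110.8800) = -0.0402. V = [p*·19.7498 + (1−p*)·20.9698]/1.01 = 19.8694. B = V − Δ·S = 25.1739.
The time-0 hedge costs 19.8694, which is the no-arbitrage price.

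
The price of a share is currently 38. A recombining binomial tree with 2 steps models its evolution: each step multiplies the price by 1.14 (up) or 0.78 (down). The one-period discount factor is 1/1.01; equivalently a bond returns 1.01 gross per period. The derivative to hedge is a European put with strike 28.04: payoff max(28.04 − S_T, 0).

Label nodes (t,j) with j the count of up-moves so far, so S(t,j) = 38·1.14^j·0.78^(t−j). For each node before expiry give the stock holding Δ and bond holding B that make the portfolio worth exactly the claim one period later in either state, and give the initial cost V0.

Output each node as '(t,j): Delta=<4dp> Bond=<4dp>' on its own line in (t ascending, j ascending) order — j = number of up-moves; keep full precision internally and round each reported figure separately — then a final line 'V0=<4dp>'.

Risk-neutral probability p* = (R−d)/(u−d) = (1.01−0.78)/(1.14−0.78) = 0.6389.
Payoff layer (t=2): V(2,0)=4.9208, V(2,1)=0.0000, V(2,2)=0.0000
Node (1,0) S=29.6400: V=(p*·0.0000+(1−p*)·4.9208)/1.01=1.7594; Δ=(0.0000−4.9208)/(33.7896−23.1192)=-0.4612; B=V−Δ·S=15.4283
Node (1,1) S=43.3200: V=(p*·0.0000+(1−p*)·0.0000)/1.01=0.0000; Δ=(0.0000−0.0000)/(49.3848−33.7896)=0.0000; B=V−Δ·S=0.0000
Node (0,0) S=38.0000: V=(p*·0.0000+(1−p*)·1.7594)/1.01=0.6290; Δ=(0.0000−1.7594)/(43.3200−29.6400)=-0.1286; B=V−Δ·S=5.5162
Self-financing check: at every node Δ·S+B equals the discounted successor values.

(0,0): Delta=-0.1286 Bond=5.5162
(1,0): Delta=-0.4612 Bond=15.4283
(1,1): Delta=0.0000 Bond=0.0000
V0=0.6290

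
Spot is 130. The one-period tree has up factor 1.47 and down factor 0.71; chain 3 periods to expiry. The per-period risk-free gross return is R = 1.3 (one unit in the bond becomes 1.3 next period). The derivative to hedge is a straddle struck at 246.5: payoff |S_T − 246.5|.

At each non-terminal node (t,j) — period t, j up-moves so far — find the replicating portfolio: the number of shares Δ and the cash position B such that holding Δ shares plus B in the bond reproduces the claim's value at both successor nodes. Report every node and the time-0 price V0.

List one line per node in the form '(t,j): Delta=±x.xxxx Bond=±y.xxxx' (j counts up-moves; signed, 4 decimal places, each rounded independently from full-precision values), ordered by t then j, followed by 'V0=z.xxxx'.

(0,0): Delta=0.2015 Bond=26.8884
(1,0): Delta=-1.0000 Bond=145.8580
(1,1): Delta=0.3688 Bond=2.9998
(2,0): Delta=-1.0000 Bond=189.6154
(2,1): Delta=-1.0000 Bond=189.6154
(2,2): Delta=0.5593 Bond=-49.6115
V0=53.0899

Risk-neutral probability p* = (R−d)/(u−d) = (1.3−0.71)/(1.47−0.71) = 0.7763.
Payoff layer (t=3): V(3,0)=199.9716, V(3,1)=150.1665, V(3,2)=47.0489, V(3,3)=166.4480
Node (2,0) S=65.5330: V=(p*·150.1665+(1−p*)·199.9716)/1.3=124.0824; Δ=(150.1665−199.9716)/(96.3335−46.5284)=-1.0000; B=V−Δ·S=189.6154
Node (2,1) S=135.6810: V=(p*·47.0489+(1−p*)·150.1665)/1.3=53.9344; Δ=(47.0489−150.1665)/(199.4511−96.3335)=-1.0000; B=V−Δ·S=189.6154
Node (2,2) S=280.9170: V=(p*·166.4480+(1−p*)·47.0489)/1.3=107.4925; Δ=(166.4480−47.0489)/(412.9480−199.4511)=0.5593; B=V−Δ·S=-49.6115
Node (1,0) S=92.3000: V=(p*·53.9344+(1−p*)·124.0824)/1.3=53.5580; Δ=(53.9344−124.0824)/(135.6810−65.5330)=-1.0000; B=V−Δ·S=145.8580
Node (1,1) S=191.1000: V=(p*·107.4925+(1−p*)·53.9344)/1.3=73.4711; Δ=(107.4925−53.9344)/(280.9170−135.6810)=0.3688; B=V−Δ·S=2.9998
Node (0,0) S=130.0000: V=(p*·73.4711+(1−p*)·53.5580)/1.3=53.0899; Δ=(73.4711−53.5580)/(191.1000−92.3000)=0.2015; B=V−Δ·S=26.8884
Root portfolio cost Δ·130+B reproduces V0=53.0899.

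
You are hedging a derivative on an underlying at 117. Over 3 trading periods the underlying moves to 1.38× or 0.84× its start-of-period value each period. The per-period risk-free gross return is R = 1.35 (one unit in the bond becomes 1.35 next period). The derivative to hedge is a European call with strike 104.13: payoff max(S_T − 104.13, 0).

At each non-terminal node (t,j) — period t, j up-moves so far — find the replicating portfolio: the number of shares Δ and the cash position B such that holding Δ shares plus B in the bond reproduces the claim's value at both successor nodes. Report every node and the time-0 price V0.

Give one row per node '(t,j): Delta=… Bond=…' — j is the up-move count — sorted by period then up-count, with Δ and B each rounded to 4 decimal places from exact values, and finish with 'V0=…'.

(0,0): Delta=0.9991 Bond=-42.2113
(1,0): Delta=0.9730 Bond=-54.4261
(1,1): Delta=1.0000 Bond=-57.1358
(2,0): Delta=0.2197 Bond=-11.2878
(2,1): Delta=1.0000 Bond=-77.1333
(2,2): Delta=1.0000 Bond=-77.1333
V0=74.6796

Since d<R<u, set p* = (R−d)/(u−d) = 0.9444; price each node as the discounted p*-expectation of its children.
Payoff layer (t=3): V(3,0)=0.0000, V(3,1)=9.7962, V(3,2)=83.0344, V(3,3)=203.3544
  t=2,j=0: stock 82.5552 → up 113.9262 (V=9.7962), down 69.3464 (V=0.0000). Price 6.8533; hedge Δ=0.2197, bond B=-11.2878.
  t=2,j=1: stock 135.6264 → up 187.1644 (V=83.0344), down 113.9262 (V=9.7962). Price 58.4931; hedge Δ=1.0000, bond B=-77.1333.
  t=2,j=2: stock 222.8148 → up 307.4844 (V=203.3544), down 187.1644 (V=83.0344). Price 145.6815; hedge Δ=1.0000, bond B=-77.1333.
  t=1,j=0: stock 98.2800 → up 135.6264 (V=58.4931), down 82.5552 (V=6.8533). Price 41.2031; hedge Δ=0.9730, bond B=-54.4261.
  t=1,j=1: stock 161.4600 → up 222.8148 (V=145.6815), down 135.6264 (V=58.4931). Price 104.3242; hedge Δ=1.0000, bond B=-57.1358.
  t=0,j=0: stock 117.0000 → up 161.4600 (V=104.3242), down 98.2800 (V=41.2031). Price 74.6796; hedge Δ=0.9991, bond B=-42.2113.
Root portfolio cost Δ·117+B reproduces V0=74.6796.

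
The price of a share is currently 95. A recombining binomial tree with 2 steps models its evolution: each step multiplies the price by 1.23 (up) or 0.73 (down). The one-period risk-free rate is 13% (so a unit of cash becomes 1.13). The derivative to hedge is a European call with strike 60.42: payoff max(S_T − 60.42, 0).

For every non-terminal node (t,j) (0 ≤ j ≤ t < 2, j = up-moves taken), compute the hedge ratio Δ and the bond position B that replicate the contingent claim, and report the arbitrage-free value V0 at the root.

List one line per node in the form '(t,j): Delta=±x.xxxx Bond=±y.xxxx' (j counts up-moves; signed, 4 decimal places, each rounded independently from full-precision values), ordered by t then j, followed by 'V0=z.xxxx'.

Risk-neutral probability p* = (R−d)/(u−d) = (1.13−0.73)/(1.23−0.73) = 0.8000.
Terminal values V(2,·): V(2,0)=0.0000, V(2,1)=24.8805, V(2,2)=83.3055
(1,0): S=69.3500. Δ = (V_up−V_dn)/(S_up−S_dn) = (24.8805−0.0000)/(85.3005−50.6255) = 0.7175. V = [p*·24.8805 + (1−p*)·0.0000]/1.13 = 17.6145. B = V − Δ·S = -32.1465.
(1,1): S=116.8500. Δ = (V_up−V_dn)/(S_up−S_dn) = (83.3055−24.8805)/(143.7255−85.3005) = 1.0000. V = [p*·83.3055 + (1−p*)·24.8805]/1.13 = 63.3810. B = V − Δ·S = -53.4690.
(0,0): S=95.0000. Δ = (V_up−V_dn)/(S_up−S_dn) = (63.3810−17.6145)/(116.8500−69.3500) = 0.9635. V = [p*·63.3810 + (1−p*)·17.6145]/1.13 = 47.9891. B = V − Δ·S = -43.5438.
Root portfolio cost Δ·95+B reproduces V0=47.9891.

(0,0): Delta=0.9635 Bond=-43.5438
(1,0): Delta=0.7175 Bond=-32.1465
(1,1): Delta=1.0000 Bond=-53.4690
V0=47.9891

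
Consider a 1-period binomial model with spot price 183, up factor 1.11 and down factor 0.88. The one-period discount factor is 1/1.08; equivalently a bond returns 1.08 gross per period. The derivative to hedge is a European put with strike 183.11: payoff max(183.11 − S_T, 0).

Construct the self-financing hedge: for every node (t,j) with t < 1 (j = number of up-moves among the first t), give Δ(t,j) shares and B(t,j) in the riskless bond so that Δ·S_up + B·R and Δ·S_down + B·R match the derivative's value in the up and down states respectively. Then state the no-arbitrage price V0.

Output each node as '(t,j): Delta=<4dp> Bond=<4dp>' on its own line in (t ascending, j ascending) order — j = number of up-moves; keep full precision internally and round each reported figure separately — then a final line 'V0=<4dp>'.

The replicating-portfolio and risk-neutral prices coincide; use p* = (1.08−0.88)/(1.11−0.88) = 0.8696 for the latter.
Terminal payoffs: V(1,0)=22.0700, V(1,1)=0.0000
Node (0,0) S=183.0000: V=(p*·0.0000+(1−p*)·22.0700)/1.08=2.6655; Δ=(0.0000−22.0700)/(203.1300−161.0400)=-0.5244; B=V−Δ·S=98.6220
Each (Δ,B) replicates both successor values, so the strategy is self-financing and V0 is arbitrage-free.

(0,0): Delta=-0.5244 Bond=98.6220
V0=2.6655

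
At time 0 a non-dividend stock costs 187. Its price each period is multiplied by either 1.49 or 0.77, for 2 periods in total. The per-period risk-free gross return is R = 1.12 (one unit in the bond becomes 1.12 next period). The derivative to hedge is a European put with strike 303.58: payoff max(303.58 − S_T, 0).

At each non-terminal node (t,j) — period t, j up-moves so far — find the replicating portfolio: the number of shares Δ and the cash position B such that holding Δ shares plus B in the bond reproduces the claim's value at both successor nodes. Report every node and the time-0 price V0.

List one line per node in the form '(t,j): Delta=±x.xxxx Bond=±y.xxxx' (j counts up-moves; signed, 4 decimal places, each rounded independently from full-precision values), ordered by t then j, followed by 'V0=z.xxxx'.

(0,0): Delta=-0.6403 Bond=195.7699
(1,0): Delta=-1.0000 Bond=271.0536
(1,1): Delta=-0.4438 Bond=164.5114
V0=76.0313

Risk-neutral probability p* = (R−d)/(u−d) = (1.12−0.77)/(1.49−0.77) = 0.4861.
Payoff layer (t=2): V(2,0)=192.7077, V(2,1)=89.0349, V(2,2)=0.0000
(1,0): S=143.9900. Δ = (V_up−V_dn)/(S_up−S_dn) = (89.0349−192.7077)/(214.5451−110.8723) = -1.0000. V = [p*·89.0349 + (1−p*)·192.7077]/1.12 = 127.0636. B = V − Δ·S = 271.0536.
(1,1): S=278.6300. Δ = (V_up−V_dn)/(S_up−S_dn) = (0.0000−89.0349)/(415.1587−214.5451) = -0.4438. V = [p*·0.0000 + (1−p*)·89.0349]/1.12 = 40.8518. B = V − Δ·S = 164.5114.
(0,0): S=187.0000. Δ = (V_up−V_dn)/(S_up−S_dn) = (40.8518−127.0636)/(278.6300−143.9900) = -0.6403. V = [p*·40.8518 + (1−p*)·127.0636]/1.12 = 76.0313. B = V − Δ·S = 195.7699.
The time-0 hedge costs 76.0313, which is the no-arbitrage price.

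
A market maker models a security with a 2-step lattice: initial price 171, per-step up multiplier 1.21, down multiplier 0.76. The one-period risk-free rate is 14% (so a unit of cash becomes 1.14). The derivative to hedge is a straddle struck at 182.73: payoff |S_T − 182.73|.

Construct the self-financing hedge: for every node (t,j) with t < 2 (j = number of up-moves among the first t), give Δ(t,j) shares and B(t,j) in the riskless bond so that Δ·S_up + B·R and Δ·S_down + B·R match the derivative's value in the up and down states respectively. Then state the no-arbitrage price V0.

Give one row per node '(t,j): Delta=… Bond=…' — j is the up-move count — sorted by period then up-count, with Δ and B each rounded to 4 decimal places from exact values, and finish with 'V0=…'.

(0,0): Delta=0.3021 Bond=-7.8311
(1,0): Delta=-1.0000 Bond=160.2895
(1,1): Delta=0.4527 Bond=-40.0990
V0=43.8227

Under the risk-neutral measure, an up-move has probability p* = (R−d)/(u−d) = 0.8444 and values discount at R = 1.14.
Terminal payoffs: V(2,0)=83.9604, V(2,1)=25.4784, V(2,2)=67.6311
Node (1,0) S=129.9600: V=(p*·25.4784+(1−p*)·83.9604)/1.14=30.3295; Δ=(25.4784−83.9604)/(157.2516−98.7696)=-1.0000; B=V−Δ·S=160.2895
Node (1,1) S=206.9100: V=(p*·67.6311+(1−p*)·25.4784)/1.14=53.5737; Δ=(67.6311−25.4784)/(250.3611−157.2516)=0.4527; B=V−Δ·S=-40.0990
Node (0,0) S=171.0000: V=(p*·53.5737+(1−p*)·30.3295)/1.14=43.8227; Δ=(53.5737−30.3295)/(206.9100−129.9600)=0.3021; B=V−Δ·S=-7.8311
Each (Δ,B) replicates both successor values, so the strategy is self-financing and V0 is arbitrage-free.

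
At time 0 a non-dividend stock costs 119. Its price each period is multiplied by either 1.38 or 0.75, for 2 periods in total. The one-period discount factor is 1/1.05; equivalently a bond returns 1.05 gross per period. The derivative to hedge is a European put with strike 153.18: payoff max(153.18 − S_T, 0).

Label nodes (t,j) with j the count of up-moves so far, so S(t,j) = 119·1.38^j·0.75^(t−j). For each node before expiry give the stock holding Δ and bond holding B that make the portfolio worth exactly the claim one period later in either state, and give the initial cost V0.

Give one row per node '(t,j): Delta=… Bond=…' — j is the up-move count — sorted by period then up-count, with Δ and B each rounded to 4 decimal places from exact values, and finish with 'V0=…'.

(0,0): Delta=-0.5557 Bond=101.1749
(1,0): Delta=-1.0000 Bond=145.8857
(1,1): Delta=-0.2901 Bond=62.6163
V0=35.0443

Risk-neutral probability p* = (R−d)/(u−d) = (1.05−0.75)/(1.38−0.75) = 0.4762.
Terminal values V(2,·): V(2,0)=86.2425, V(2,1)=30.0150, V(2,2)=0.0000
Node (1,0) S=89.2500: V=(p*·30.0150+(1−p*)·86.2425)/1.05=56.6357; Δ=(30.0150−86.2425)/(123.1650−66.9375)=-1.0000; B=V−Δ·S=145.8857
Node (1,1) S=164.2200: V=(p*·0.0000+(1−p*)·30.0150)/1.05=14.9735; Δ=(0.0000−30.0150)/(226.6236−123.1650)=-0.2901; B=V−Δ·S=62.6163
Node (0,0) S=119.0000: V=(p*·14.9735+(1−p*)·56.6357)/1.05=35.0443; Δ=(14.9735−56.6357)/(164.2200−89.2500)=-0.5557; B=V−Δ·S=101.1749
Check: Δ(0,0)·S0 + B(0,0) = 35.0443 = V0.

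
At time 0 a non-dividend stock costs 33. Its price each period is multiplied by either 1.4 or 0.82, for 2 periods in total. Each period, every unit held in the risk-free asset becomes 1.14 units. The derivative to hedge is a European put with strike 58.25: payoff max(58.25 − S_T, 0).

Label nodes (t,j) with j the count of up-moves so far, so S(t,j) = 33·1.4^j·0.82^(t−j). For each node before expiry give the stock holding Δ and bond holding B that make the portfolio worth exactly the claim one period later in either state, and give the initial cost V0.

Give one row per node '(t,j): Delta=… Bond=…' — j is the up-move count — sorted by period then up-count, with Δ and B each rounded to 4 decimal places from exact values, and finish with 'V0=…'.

Since d<R<u, set p* = (R−d)/(u−d) = 0.5517; price each node as the discounted p*-expectation of its children.
At expiry t=2: V(2,0)=36.0608, V(2,1)=20.3660, V(2,2)=0.0000
  t=1,j=0: stock 27.0600 → up 37.8840 (V=20.3660), down 22.1892 (V=36.0608). Price 24.0365; hedge Δ=-1.0000, bond B=51.0965.
  t=1,j=1: stock 46.2000 → up 64.6800 (V=0.0000), down 37.8840 (V=20.3660). Price 8.0084; hedge Δ=-0.7600, bond B=43.1222.
  t=0,j=0: stock 33.0000 → up 46.2000 (V=8.0084), down 27.0600 (V=24.0365). Price 13.3276; hedge Δ=-0.8374, bond B=40.9622.
The time-0 hedge costs 13.3276, which is the no-arbitrage price.

(0,0): Delta=-0.8374 Bond=40.9622
(1,0): Delta=-1.0000 Bond=51.0965
(1,1): Delta=-0.7600 Bond=43.1222
V0=13.3276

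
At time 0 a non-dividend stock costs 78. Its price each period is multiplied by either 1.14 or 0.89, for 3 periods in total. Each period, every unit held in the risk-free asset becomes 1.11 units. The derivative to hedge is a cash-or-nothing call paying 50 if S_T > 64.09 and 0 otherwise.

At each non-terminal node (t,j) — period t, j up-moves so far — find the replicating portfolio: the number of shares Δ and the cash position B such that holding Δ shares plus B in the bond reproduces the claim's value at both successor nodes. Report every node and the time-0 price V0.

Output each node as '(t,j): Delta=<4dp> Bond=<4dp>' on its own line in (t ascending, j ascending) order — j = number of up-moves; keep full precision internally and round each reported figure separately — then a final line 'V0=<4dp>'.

Risk-neutral probability p* = (R−d)/(u−d) = (1.11−0.89)/(1.14−0.89) = 0.8800.
Terminal values V(3,·): V(3,0)=0.0000, V(3,1)=50.0000, V(3,2)=50.0000, V(3,3)=50.0000
  t=2,j=0: stock 61.7838 → up 70.4335 (V=50.0000), down 54.9876 (V=0.0000). Price 39.6396; hedge Δ=3.2371, bond B=-160.3604.
  t=2,j=1: stock 79.1388 → up 90.2182 (V=50.0000), down 70.4335 (V=50.0000). Price 45.0450; hedge Δ=0.0000, bond B=45.0450.
  t=2,j=2: stock 101.3688 → up 115.5604 (V=50.0000), down 90.2182 (V=50.0000). Price 45.0450; hedge Δ=0.0000, bond B=45.0450.
  t=1,j=0: stock 69.4200 → up 79.1388 (V=45.0450), down 61.7838 (V=39.6396). Price 39.9968; hedge Δ=0.3115, bond B=18.3751.
  t=1,j=1: stock 88.9200 → up 101.3688 (V=45.0450), down 79.1388 (V=45.0450). Price 40.5811; hedge Δ=0.0000, bond B=40.5811.
  t=0,j=0: stock 78.0000 → up 88.9200 (V=40.5811), down 69.4200 (V=39.9968). Price 36.4964; hedge Δ=0.0300, bond B=34.1589.
Check: Δ(0,0)·S0 + B(0,0) = 36.4964 = V0.

(0,0): Delta=0.0300 Bond=34.1589
(1,0): Delta=0.3115 Bond=18.3751
(1,1): Delta=0.0000 Bond=40.5811
(2,0): Delta=3.2371 Bond=-160.3604
(2,1): Delta=0.0000 Bond=45.0450
(2,2): Delta=0.0000 Bond=45.0450
V0=36.4964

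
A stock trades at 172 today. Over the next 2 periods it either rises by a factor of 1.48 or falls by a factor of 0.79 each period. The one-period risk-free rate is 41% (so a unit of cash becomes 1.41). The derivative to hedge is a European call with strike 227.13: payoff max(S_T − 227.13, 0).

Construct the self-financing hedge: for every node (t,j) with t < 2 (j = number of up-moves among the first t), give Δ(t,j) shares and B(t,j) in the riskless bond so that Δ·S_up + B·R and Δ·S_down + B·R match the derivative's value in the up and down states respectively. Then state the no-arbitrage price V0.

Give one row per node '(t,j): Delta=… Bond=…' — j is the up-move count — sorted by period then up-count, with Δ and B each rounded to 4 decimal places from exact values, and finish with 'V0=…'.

The replicating-portfolio and risk-neutral prices coincide; use p* = (1.41−0.79)/(1.48−0.79) = 0.8986 for the latter.
Terminal payoffs: V(2,0)=0.0000, V(2,1)=0.0000, V(2,2)=149.6188
  t=1,j=0: stock 135.8800 → up 201.1024 (V=0.0000), down 107.3452 (V=0.0000). Price 0.0000; hedge Δ=0.0000, bond B=0.0000.
  t=1,j=1: stock 254.5600 → up 376.7488 (V=149.6188), down 201.1024 (V=0.0000). Price 95.3476; hedge Δ=0.8518, bond B=-121.4913.
  t=0,j=0: stock 172.0000 → up 254.5600 (V=95.3476), down 135.8800 (V=0.0000). Price 60.7622; hedge Δ=0.8034, bond B=-77.4227.
Root portfolio cost Δ·172+B reproduces V0=60.7622.

(0,0): Delta=0.8034 Bond=-77.4227
(1,0): Delta=0.0000 Bond=0.0000
(1,1): Delta=0.8518 Bond=-121.4913
V0=60.7622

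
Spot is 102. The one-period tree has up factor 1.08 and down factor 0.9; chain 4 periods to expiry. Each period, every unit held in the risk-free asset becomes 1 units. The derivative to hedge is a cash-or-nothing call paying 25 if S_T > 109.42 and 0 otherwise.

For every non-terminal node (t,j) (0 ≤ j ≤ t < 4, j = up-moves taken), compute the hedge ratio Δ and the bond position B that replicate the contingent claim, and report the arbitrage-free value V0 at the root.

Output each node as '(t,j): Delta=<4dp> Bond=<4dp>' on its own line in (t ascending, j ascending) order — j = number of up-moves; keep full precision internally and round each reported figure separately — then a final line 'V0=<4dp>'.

Since d<R<u, set p* = (R−d)/(u−d) = 0.5556; price each node as the discounted p*-expectation of its children.
Terminal values V(4,·): V(4,0)=0.0000, V(4,1)=0.0000, V(4,2)=0.0000, V(4,3)=25.0000, V(4,4)=25.0000
(3,0): S=74.3580. Δ = (V_up−V_dn)/(S_up−S_dn) = (0.0000−0.0000)/(80.3066−66.9222) = 0.0000. V = [p*·0.0000 + (1−p*)·0.0000]/1 = 0.0000. B = V − Δ·S = 0.0000.
(3,1): S=89.2296. Δ = (V_up−V_dn)/(S_up−S_dn) = (0.0000−0.0000)/(96.3680−80.3066) = 0.0000. V = [p*·0.0000 + (1−p*)·0.0000]/1 = 0.0000. B = V − Δ·S = 0.0000.
(3,2): S=107.0755. Δ = (V_up−V_dn)/(S_up−S_dn) = (25.0000−0.0000)/(115.6416−96.3680) = 1.2971. V = [p*·25.0000 + (1−p*)·0.0000]/1 = 13.8889. B = V − Δ·S = -125.0000.
(3,3): S=128.4906. Δ = (V_up−V_dn)/(S_up−S_dn) = (25.0000−25.0000)/(138.7699−115.6416) = 0.0000. V = [p*·25.0000 + (1−p*)·25.0000]/1 = 25.0000. B = V − Δ·S = 25.0000.
(2,0): S=82.6200. Δ = (V_up−V_dn)/(S_up−S_dn) = (0.0000−0.0000)/(89.2296−74.3580) = 0.0000. V = [p*·0.0000 + (1−p*)·0.0000]/1 = 0.0000. B = V − Δ·S = 0.0000.
(2,1): S=99.1440. Δ = (V_up−V_dn)/(S_up−S_dn) = (13.8889−0.0000)/(107.0755−89.2296) = 0.7783. V = [p*·13.8889 + (1−p*)·0.0000]/1 = 7.7160. B = V − Δ·S = -69.4444.
(2,2): S=118.9728. Δ = (V_up−V_dn)/(S_up−S_dn) = (25.0000−13.8889)/(128.4906−107.0755) = 0.5188. V = [p*·25.0000 + (1−p*)·13.8889]/1 = 20.0617. B = V − Δ·S = -41.6667.
(1,0): S=91.8000. Δ = (V_up−V_dn)/(S_up−S_dn) = (7.7160−0.0000)/(99.1440−82.6200) = 0.4670. V = [p*·7.7160 + (1−p*)·0.0000]/1 = 4.2867. B = V − Δ·S = -38.5802.
(1,1): S=110.1600. Δ = (V_up−V_dn)/(S_up−S_dn) = (20.0617−7.7160)/(118.9728−99.1440) = 0.6226. V = [p*·20.0617 + (1−p*)·7.7160]/1 = 14.5748. B = V − Δ·S = -54.0123.
(0,0): S=102.0000. Δ = (V_up−V_dn)/(S_up−S_dn) = (14.5748−4.2867)/(110.1600−91.8000) = 0.5604. V = [p*·14.5748 + (1−p*)·4.2867]/1 = 10.0023. B = V − Δ·S = -47.1536.
Check: Δ(0,0)·S0 + B(0,0) = 10.0023 = V0.

(0,0): Delta=0.5604 Bond=-47.1536
(1,0): Delta=0.4670 Bond=-38.5802
(1,1): Delta=0.6226 Bond=-54.0123
(2,0): Delta=0.0000 Bond=0.0000
(2,1): Delta=0.7783 Bond=-69.4444
(2,2): Delta=0.5188 Bond=-41.6667
(3,0): Delta=0.0000 Bond=0.0000
(3,1): Delta=0.0000 Bond=0.0000
(3,2): Delta=1.2971 Bond=-125.0000
(3,3): Delta=0.0000 Bond=25.0000
V0=10.0023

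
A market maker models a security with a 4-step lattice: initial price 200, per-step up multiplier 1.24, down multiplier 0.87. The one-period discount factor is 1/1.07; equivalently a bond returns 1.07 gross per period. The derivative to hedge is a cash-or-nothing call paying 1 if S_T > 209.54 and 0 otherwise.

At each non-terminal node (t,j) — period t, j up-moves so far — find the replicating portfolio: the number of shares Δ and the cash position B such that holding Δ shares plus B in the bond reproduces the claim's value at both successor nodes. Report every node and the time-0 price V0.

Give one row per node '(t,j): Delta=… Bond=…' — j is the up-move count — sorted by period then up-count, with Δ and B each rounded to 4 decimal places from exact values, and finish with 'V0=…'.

Risk-neutral probability p* = (R−d)/(u−d) = (1.07−0.87)/(1.24−0.87) = 0.5405.
At expiry t=4: V(4,0)=0.0000, V(4,1)=0.0000, V(4,2)=1.0000, V(4,3)=1.0000, V(4,4)=1.0000
(3,0): S=131.7006. Δ = (V_up−V_dn)/(S_up−S_dn) = (0.0000−0.0000)/(163.3087−114.5795) = 0.0000. V = [p*·0.0000 + (1−p*)·0.0000]/1.07 = 0.0000. B = V − Δ·S = 0.0000.
(3,1): S=187.7112. Δ = (V_up−V_dn)/(S_up−S_dn) = (1.0000−0.0000)/(232.7619−163.3087) = 0.0144. V = [p*·1.0000 + (1−p*)·0.0000]/1.07 = 0.5052. B = V − Δ·S = -2.1975.
(3,2): S=267.5424. Δ = (V_up−V_dn)/(S_up−S_dn) = (1.0000−1.0000)/(331.7526−232.7619) = 0.0000. V = [p*·1.0000 + (1−p*)·1.0000]/1.07 = 0.9346. B = V − Δ·S = 0.9346.
(3,3): S=381.3248. Δ = (V_up−V_dn)/(S_up−S_dn) = (1.0000−1.0000)/(472.8428−331.7526) = 0.0000. V = [p*·1.0000 + (1−p*)·1.0000]/1.07 = 0.9346. B = V − Δ·S = 0.9346.
(2,0): S=151.3800. Δ = (V_up−V_dn)/(S_up−S_dn) = (0.5052−0.0000)/(187.7112−131.7006) = 0.0090. V = [p*·0.5052 + (1−p*)·0.0000]/1.07 = 0.2552. B = V − Δ·S = -1.1101.
(2,1): S=215.7600. Δ = (V_up−V_dn)/(S_up−S_dn) = (0.9346−0.5052)/(267.5424−187.7112) = 0.0054. V = [p*·0.9346 + (1−p*)·0.5052]/1.07 = 0.6891. B = V − Δ·S = -0.4715.
(2,2): S=307.5200. Δ = (V_up−V_dn)/(S_up−S_dn) = (0.9346−0.9346)/(381.3248−267.5424) = 0.0000. V = [p*·0.9346 + (1−p*)·0.9346]/1.07 = 0.8734. B = V − Δ·S = 0.8734.
(1,0): S=174.0000. Δ = (V_up−V_dn)/(S_up−S_dn) = (0.6891−0.2552)/(215.7600−151.3800) = 0.0067. V = [p*·0.6891 + (1−p*)·0.2552]/1.07 = 0.4577. B = V − Δ·S = -0.7149.
(1,1): S=248.0000. Δ = (V_up−V_dn)/(S_up−S_dn) = (0.8734−0.6891)/(307.5200−215.7600) = 0.0020. V = [p*·0.8734 + (1−p*)·0.6891]/1.07 = 0.7371. B = V − Δ·S = 0.2388.
(0,0): S=200.0000. Δ = (V_up−V_dn)/(S_up−S_dn) = (0.7371−0.4577)/(248.0000−174.0000) = 0.0038. V = [p*·0.7371 + (1−p*)·0.4577]/1.07 = 0.5689. B = V − Δ·S = -0.1863.
Check: Δ(0,0)·S0 + B(0,0) = 0.5689 = V0.

(0,0): Delta=0.0038 Bond=-0.1863
(1,0): Delta=0.0067 Bond=-0.7149
(1,1): Delta=0.0020 Bond=0.2388
(2,0): Delta=0.0090 Bond=-1.1101
(2,1): Delta=0.0054 Bond=-0.4715
(2,2): Delta=0.0000 Bond=0.8734
(3,0): Delta=0.0000 Bond=0.0000
(3,1): Delta=0.0144 Bond=-2.1975
(3,2): Delta=0.0000 Bond=0.9346
(3,3): Delta=0.0000 Bond=0.9346
V0=0.5689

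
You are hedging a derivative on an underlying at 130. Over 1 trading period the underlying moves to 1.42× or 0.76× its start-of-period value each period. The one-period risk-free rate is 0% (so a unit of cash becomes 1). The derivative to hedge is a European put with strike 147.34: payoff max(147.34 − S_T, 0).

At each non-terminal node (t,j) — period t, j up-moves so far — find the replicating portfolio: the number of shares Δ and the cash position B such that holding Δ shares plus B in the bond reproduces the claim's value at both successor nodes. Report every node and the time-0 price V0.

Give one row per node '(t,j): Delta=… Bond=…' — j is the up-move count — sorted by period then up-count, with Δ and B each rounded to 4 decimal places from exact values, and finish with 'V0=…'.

The replicating-portfolio and risk-neutral prices coincide; use p* = (1−0.76)/(1.42−0.76) = 0.3636 for the latter.
Terminal values V(1,·): V(1,0)=48.5400, V(1,1)=0.0000
  t=0,j=0: stock 130.0000 → up 184.6000 (V=0.0000), down 98.8000 (V=48.5400). Price 30.8891; hedge Δ=-0.5657, bond B=104.4345.
Root portfolio cost Δ·130+B reproduces V0=30.8891.

(0,0): Delta=-0.5657 Bond=104.4345
V0=30.8891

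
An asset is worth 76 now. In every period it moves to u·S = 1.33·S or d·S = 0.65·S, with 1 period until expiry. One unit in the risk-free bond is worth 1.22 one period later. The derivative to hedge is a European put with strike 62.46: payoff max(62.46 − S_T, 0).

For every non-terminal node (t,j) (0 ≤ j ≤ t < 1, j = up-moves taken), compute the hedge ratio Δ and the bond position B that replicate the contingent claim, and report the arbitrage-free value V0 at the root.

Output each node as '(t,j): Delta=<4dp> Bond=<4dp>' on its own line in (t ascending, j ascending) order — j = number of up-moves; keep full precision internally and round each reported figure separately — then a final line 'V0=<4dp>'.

(0,0): Delta=-0.2527 Bond=20.9376
V0=1.7317

The replicating-portfolio and risk-neutral prices coincide; use p* = (1.22−0.65)/(1.33−0.65) = 0.8382 for the latter.
Terminal payoffs: V(1,0)=13.0600, V(1,1)=0.0000
Node (0,0) S=76.0000: V=(p*·0.0000+(1−p*)·13.0600)/1.22=1.7317; Δ=(0.0000−13.0600)/(101.0800−49.4000)=-0.2527; B=V−Δ·S=20.9376
Self-financing check: at every node Δ·S+B equals the discounted successor values.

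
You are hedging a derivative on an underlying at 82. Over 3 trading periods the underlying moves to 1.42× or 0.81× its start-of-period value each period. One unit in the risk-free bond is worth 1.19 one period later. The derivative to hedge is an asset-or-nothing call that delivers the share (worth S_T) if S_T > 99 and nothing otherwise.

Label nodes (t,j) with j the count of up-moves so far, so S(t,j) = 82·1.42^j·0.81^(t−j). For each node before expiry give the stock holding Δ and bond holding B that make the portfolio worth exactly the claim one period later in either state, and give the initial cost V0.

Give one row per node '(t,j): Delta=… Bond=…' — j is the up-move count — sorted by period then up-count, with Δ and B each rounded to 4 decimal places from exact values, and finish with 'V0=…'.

Risk-neutral probability p* = (R−d)/(u−d) = (1.19−0.81)/(1.42−0.81) = 0.6230.
Terminal payoffs: V(3,0)=0.0000, V(3,1)=0.0000, V(3,2)=133.9293, V(3,3)=234.7896
(2,0): S=53.8002. Δ = (V_up−V_dn)/(S_up−S_dn) = (0.0000−0.0000)/(76.3963−43.5782) = 0.0000. V = [p*·0.0000 + (1−p*)·0.0000]/1.19 = 0.0000. B = V − Δ·S = 0.0000.
(2,1): S=94.3164. Δ = (V_up−V_dn)/(S_up−S_dn) = (133.9293−0.0000)/(133.9293−76.3963) = 2.3279. V = [p*·133.9293 + (1−p*)·0.0000]/1.19 = 70.1104. B = V − Δ·S = -149.4458.
(2,2): S=165.3448. Δ = (V_up−V_dn)/(S_up−S_dn) = (234.7896−133.9293)/(234.7896−133.9293) = 1.0000. V = [p*·234.7896 + (1−p*)·133.9293]/1.19 = 165.3448. B = V − Δ·S = 0.0000.
(1,0): S=66.4200. Δ = (V_up−V_dn)/(S_up−S_dn) = (70.1104−0.0000)/(94.3164−53.8002) = 1.7304. V = [p*·70.1104 + (1−p*)·0.0000]/1.19 = 36.7020. B = V − Δ·S = -78.2331.
(1,1): S=116.4400. Δ = (V_up−V_dn)/(S_up−S_dn) = (165.3448−70.1104)/(165.3448−94.3164) = 1.3408. V = [p*·165.3448 + (1−p*)·70.1104]/1.19 = 108.7704. B = V − Δ·S = -47.3516.
(0,0): S=82.0000. Δ = (V_up−V_dn)/(S_up−S_dn) = (108.7704−36.7020)/(116.4400−66.4200) = 1.4408. V = [p*·108.7704 + (1−p*)·36.7020]/1.19 = 68.5689. B = V − Δ·S = -49.5760.
Self-financing check: at every node Δ·S+B equals the discounted successor values.

(0,0): Delta=1.4408 Bond=-49.5760
(1,0): Delta=1.7304 Bond=-78.2331
(1,1): Delta=1.3408 Bond=-47.3516
(2,0): Delta=0.0000 Bond=0.0000
(2,1): Delta=2.3279 Bond=-149.4458
(2,2): Delta=1.0000 Bond=0.0000
V0=68.5689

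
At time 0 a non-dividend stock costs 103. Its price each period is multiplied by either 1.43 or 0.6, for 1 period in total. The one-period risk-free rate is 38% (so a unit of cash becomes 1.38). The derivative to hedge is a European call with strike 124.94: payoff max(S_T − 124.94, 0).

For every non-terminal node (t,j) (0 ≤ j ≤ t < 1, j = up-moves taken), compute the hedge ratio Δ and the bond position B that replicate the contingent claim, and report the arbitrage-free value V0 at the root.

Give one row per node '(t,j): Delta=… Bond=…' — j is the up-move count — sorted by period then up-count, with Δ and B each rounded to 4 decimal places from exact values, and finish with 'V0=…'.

(0,0): Delta=0.2614 Bond=-11.7077
V0=15.2200

Since d<R<u, set p* = (R−d)/(u−d) = 0.9398; price each node as the discounted p*-expectation of its children.
Payoff layer (t=1): V(1,0)=0.0000, V(1,1)=22.3500
(0,0): S=103.0000. Δ = (V_up−V_dn)/(S_up−S_dn) = (22.3500−0.0000)/(147.2900−61.8000) = 0.2614. V = [p*·22.3500 + (1−p*)·0.0000]/1.38 = 15.2200. B = V − Δ·S = -11.7077.
Check: Δ(0,0)·S0 + B(0,0) = 15.2200 = V0.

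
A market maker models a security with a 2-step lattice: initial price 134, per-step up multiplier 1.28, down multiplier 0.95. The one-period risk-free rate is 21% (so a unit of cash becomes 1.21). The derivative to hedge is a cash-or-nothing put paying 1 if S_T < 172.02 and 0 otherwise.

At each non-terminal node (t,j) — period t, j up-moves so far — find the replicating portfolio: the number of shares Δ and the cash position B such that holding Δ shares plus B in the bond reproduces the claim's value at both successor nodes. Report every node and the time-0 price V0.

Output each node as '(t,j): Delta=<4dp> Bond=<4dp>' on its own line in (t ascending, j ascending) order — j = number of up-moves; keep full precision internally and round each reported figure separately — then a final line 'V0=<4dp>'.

(0,0): Delta=-0.0147 Bond=2.2322
(1,0): Delta=0.0000 Bond=0.8264
(1,1): Delta=-0.0177 Bond=3.2056
V0=0.2590

The replicating-portfolio and risk-neutral prices coincide; use p* = (1.21−0.95)/(1.28−0.95) = 0.7879 for the latter.
Terminal payoffs: V(2,0)=1.0000, V(2,1)=1.0000, V(2,2)=0.0000
Node (1,0) S=127.3000: V=(p*·1.0000+(1−p*)·1.0000)/1.21=0.8264; Δ=(1.0000−1.0000)/(162.9440−120.9350)=0.0000; B=V−Δ·S=0.8264
Node (1,1) S=171.5200: V=(p*·0.0000+(1−p*)·1.0000)/1.21=0.1753; Δ=(0.0000−1.0000)/(219.5456−162.9440)=-0.0177; B=V−Δ·S=3.2056
Node (0,0) S=134.0000: V=(p*·0.1753+(1−p*)·0.8264)/1.21=0.2590; Δ=(0.1753−0.8264)/(171.5200−127.3000)=-0.0147; B=V−Δ·S=2.2322
Root portfolio cost Δ·134+B reproduces V0=0.2590.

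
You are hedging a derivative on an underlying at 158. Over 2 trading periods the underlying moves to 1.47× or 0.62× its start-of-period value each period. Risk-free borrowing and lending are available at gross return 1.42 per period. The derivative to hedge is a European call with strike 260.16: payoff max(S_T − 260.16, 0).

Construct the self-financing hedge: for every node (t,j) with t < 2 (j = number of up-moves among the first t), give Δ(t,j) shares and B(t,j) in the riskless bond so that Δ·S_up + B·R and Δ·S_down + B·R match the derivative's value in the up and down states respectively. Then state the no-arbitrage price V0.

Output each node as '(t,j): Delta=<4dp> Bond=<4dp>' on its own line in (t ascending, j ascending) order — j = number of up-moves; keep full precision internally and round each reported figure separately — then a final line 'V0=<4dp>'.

(0,0): Delta=0.4010 Bond=-27.6666
(1,0): Delta=0.0000 Bond=0.0000
(1,1): Delta=0.4116 Bond=-41.7420
V0=35.6988

Under the risk-neutral measure, an up-move has probability p* = (R−d)/(u−d) = 0.9412 and values discount at R = 1.42.
At expiry t=2: V(2,0)=0.0000, V(2,1)=0.0000, V(2,2)=81.2622
(1,0): S=97.9600. Δ = (V_up−V_dn)/(S_up−S_dn) = (0.0000−0.0000)/(144.0012−60.7352) = 0.0000. V = [p*·0.0000 + (1−p*)·0.0000]/1.42 = 0.0000. B = V − Δ·S = 0.0000.
(1,1): S=232.2600. Δ = (V_up−V_dn)/(S_up−S_dn) = (81.2622−0.0000)/(341.4222−144.0012) = 0.4116. V = [p*·81.2622 + (1−p*)·0.0000]/1.42 = 53.8606. B = V − Δ·S = -41.7420.
(0,0): S=158.0000. Δ = (V_up−V_dn)/(S_up−S_dn) = (53.8606−0.0000)/(232.2600−97.9600) = 0.4010. V = [p*·53.8606 + (1−p*)·0.0000]/1.42 = 35.6988. B = V − Δ·S = -27.6666.
The time-0 hedge costs 35.6988, which is the no-arbitrage price.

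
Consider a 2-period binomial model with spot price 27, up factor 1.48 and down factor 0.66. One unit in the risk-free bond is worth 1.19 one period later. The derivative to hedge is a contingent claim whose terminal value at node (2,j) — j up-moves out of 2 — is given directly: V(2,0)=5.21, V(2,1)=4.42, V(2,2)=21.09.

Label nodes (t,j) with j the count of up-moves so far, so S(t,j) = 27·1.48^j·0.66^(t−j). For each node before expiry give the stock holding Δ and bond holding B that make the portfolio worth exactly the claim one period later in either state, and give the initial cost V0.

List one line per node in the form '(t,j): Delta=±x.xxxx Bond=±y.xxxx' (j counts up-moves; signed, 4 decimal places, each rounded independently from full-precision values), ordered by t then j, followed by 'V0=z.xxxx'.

Risk-neutral probability p* = (R−d)/(u−d) = (1.19−0.66)/(1.48−0.66) = 0.6463.
Payoff layer (t=2): V(2,0)=5.2100, V(2,1)=4.4200, V(2,2)=21.0900
  t=1,j=0: stock 17.8200 → up 26.3736 (V=4.4200), down 11.7612 (V=5.2100). Price 3.9491; hedge Δ=-0.0541, bond B=4.9125.
  t=1,j=1: stock 39.9600 → up 59.1408 (V=21.0900), down 26.3736 (V=4.4200). Price 12.7685; hedge Δ=0.5087, bond B=-7.5608.
  t=0,j=0: stock 27.0000 → up 39.9600 (V=12.7685), down 17.8200 (V=3.9491). Price 8.1088; hedge Δ=0.3983, bond B=-2.6466.
Each (Δ,B) replicates both successor values, so the strategy is self-financing and V0 is arbitrage-free.

(0,0): Delta=0.3983 Bond=-2.6466
(1,0): Delta=-0.0541 Bond=4.9125
(1,1): Delta=0.5087 Bond=-7.5608
V0=8.1088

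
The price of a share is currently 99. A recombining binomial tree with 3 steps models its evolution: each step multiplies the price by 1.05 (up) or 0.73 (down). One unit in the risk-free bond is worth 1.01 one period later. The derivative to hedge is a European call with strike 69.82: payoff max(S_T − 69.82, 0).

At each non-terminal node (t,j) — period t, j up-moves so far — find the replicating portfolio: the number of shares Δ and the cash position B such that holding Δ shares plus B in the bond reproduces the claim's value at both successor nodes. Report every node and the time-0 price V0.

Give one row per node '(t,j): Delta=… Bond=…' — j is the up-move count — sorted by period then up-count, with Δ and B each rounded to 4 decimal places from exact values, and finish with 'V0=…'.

(0,0): Delta=0.8942 Bond=-56.6583
(1,0): Delta=0.3693 Bond=-19.2891
(1,1): Delta=0.9463 Bond=-62.6443
(2,0): Delta=0.0000 Bond=0.0000
(2,1): Delta=0.4060 Bond=-22.2652
(2,2): Delta=1.0000 Bond=-69.1287
V0=31.8670

Since d<R<u, set p* = (R−d)/(u−d) = 0.8750; price each node as the discounted p*-expectation of its children.
At expiry t=3: V(3,0)=0.0000, V(3,1)=0.0000, V(3,2)=9.8577, V(3,3)=44.7849
Node (2,0) S=52.7571: V=(p*·0.0000+(1−p*)·0.0000)/1.01=0.0000; Δ=(0.0000−0.0000)/(55.3950−38.5127)=0.0000; B=V−Δ·S=0.0000
Node (2,1) S=75.8835: V=(p*·9.8577+(1−p*)·0.0000)/1.01=8.5401; Δ=(9.8577−0.0000)/(79.6777−55.3950)=0.4060; B=V−Δ·S=-22.2652
Node (2,2) S=109.1475: V=(p*·44.7849+(1−p*)·9.8577)/1.01=40.0188; Δ=(44.7849−9.8577)/(114.6049−79.6777)=1.0000; B=V−Δ·S=-69.1287
Node (1,0) S=72.2700: V=(p*·8.5401+(1−p*)·0.0000)/1.01=7.3986; Δ=(8.5401−0.0000)/(75.8835−52.7571)=0.3693; B=V−Δ·S=-19.2891
Node (1,1) S=103.9500: V=(p*·40.0188+(1−p*)·8.5401)/1.01=35.7267; Δ=(40.0188−8.5401)/(109.1475−75.8835)=0.9463; B=V−Δ·S=-62.6443
Node (0,0) S=99.0000: V=(p*·35.7267+(1−p*)·7.3986)/1.01=31.8670; Δ=(35.7267−7.3986)/(103.9500−72.2700)=0.8942; B=V−Δ·S=-56.6583
Each (Δ,B) replicates both successor values, so the strategy is self-financing and V0 is arbitrage-free.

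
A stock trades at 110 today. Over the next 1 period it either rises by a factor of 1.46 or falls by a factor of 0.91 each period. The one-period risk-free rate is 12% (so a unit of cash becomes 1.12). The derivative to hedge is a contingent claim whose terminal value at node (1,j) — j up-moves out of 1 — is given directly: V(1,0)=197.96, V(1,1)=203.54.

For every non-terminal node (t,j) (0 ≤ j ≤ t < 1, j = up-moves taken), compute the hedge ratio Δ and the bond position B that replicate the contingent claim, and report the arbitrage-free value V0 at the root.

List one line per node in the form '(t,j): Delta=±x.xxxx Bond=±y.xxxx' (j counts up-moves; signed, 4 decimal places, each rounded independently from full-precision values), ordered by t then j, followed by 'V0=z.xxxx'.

Under the risk-neutral measure, an up-move has probability p* = (R−d)/(u−d) = 0.3818 and values discount at R = 1.12.
At expiry t=1: V(1,0)=197.9600, V(1,1)=203.5400
  t=0,j=0: stock 110.0000 → up 160.6000 (V=203.5400), down 100.1000 (V=197.9600). Price 178.6523; hedge Δ=0.0922, bond B=168.5068.
Each (Δ,B) replicates both successor values, so the strategy is self-financing and V0 is arbitrage-free.

(0,0): Delta=0.0922 Bond=168.5068
V0=178.6523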